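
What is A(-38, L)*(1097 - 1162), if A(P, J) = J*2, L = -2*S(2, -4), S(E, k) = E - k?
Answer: 1560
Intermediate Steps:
L = -12 (L = -2*(2 - 1*(-4)) = -2*(2 + 4) = -2*6 = -12)
A(P, J) = 2*J
A(-38, L)*(1097 - 1162) = (2*(-12))*(1097 - 1162) = -24*(-65) = 1560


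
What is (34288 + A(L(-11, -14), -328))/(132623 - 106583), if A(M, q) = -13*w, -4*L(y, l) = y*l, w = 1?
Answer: 2285/1736 ≈ 1.3162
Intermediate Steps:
L(y, l) = -l*y/4 (L(y, l) = -y*l/4 = -l*y/4)
A(M, q) = -13 (A(M, q) = -13*1 = -13)
(34288 + A(L(-11, -14), -328))/(132623 - 106583) = (34288 - 13)/(132623 - 106583) = 34275/26040 = 34275*(1/26040) = 2285/1736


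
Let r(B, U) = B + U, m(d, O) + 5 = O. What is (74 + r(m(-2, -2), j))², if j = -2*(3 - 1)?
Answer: 3969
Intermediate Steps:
j = -4 (j = -2*2 = -4)
m(d, O) = -5 + O
(74 + r(m(-2, -2), j))² = (74 + ((-5 - 2) - 4))² = (74 + (-7 - 4))² = (74 - 11)² = 63² = 3969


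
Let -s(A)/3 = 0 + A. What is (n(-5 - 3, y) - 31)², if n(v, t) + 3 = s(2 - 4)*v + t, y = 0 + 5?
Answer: 5929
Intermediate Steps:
s(A) = -3*A (s(A) = -3*(0 + A) = -3*A)
y = 5
n(v, t) = -3 + t + 6*v (n(v, t) = -3 + ((-3*(2 - 4))*v + t) = -3 + ((-3*(-2))*v + t) = -3 + (6*v + t) = -3 + (t + 6*v) = -3 + t + 6*v)
(n(-5 - 3, y) - 31)² = ((-3 + 5 + 6*(-5 - 3)) - 31)² = ((-3 + 5 + 6*(-8)) - 31)² = ((-3 + 5 - 48) - 31)² = (-46 - 31)² = (-77)² = 5929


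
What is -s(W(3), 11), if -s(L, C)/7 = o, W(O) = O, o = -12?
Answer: -84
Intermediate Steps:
s(L, C) = 84 (s(L, C) = -7*(-12) = 84)
-s(W(3), 11) = -1*84 = -84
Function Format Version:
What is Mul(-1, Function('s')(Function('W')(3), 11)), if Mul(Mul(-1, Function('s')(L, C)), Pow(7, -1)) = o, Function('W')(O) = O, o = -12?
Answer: -84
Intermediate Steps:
Function('s')(L, C) = 84 (Function('s')(L, C) = Mul(-7, -12) = 84)
Mul(-1, Function('s')(Function('W')(3), 11)) = Mul(-1, 84) = -84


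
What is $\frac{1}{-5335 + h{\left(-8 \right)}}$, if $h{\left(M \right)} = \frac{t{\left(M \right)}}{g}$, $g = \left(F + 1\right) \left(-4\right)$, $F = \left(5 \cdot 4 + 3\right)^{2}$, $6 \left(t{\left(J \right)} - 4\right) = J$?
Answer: $- \frac{795}{4241326} \approx -0.00018744$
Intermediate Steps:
$t{\left(J \right)} = 4 + \frac{J}{6}$
$F = 529$ ($F = \left(20 + 3\right)^{2} = 23^{2} = 529$)
$g = -2120$ ($g = \left(529 + 1\right) \left(-4\right) = 530 \left(-4\right) = -2120$)
$h{\left(M \right)} = - \frac{1}{530} - \frac{M}{12720}$ ($h{\left(M \right)} = \frac{4 + \frac{M}{6}}{-2120} = \left(4 + \frac{M}{6}\right) \left(- \frac{1}{2120}\right) = - \frac{1}{530} - \frac{M}{12720}$)
$\frac{1}{-5335 + h{\left(-8 \right)}} = \frac{1}{-5335 - \frac{1}{795}} = \frac{1}{- \frac{4241326}{795}} = - \frac{795}{4241326}$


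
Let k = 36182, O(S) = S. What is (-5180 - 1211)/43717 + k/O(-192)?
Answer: -791497783/4196832 ≈ -188.59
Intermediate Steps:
(-5180 - 1211)/43717 + k/O(-192) = (-5180 - 1211)/43717 + 36182/(-192) = -6391*1/43717 + 36182*(-1/192) = -6391/43717 - 18091/96 = -791497783/4196832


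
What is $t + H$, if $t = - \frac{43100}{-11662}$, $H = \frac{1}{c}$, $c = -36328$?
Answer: $\frac{782862569}{211828568} \approx 3.6957$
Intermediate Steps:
$H = - \frac{1}{36328}$ ($H = \frac{1}{-36328} = - \frac{1}{36328} \approx -2.7527 \cdot 10^{-5}$)
$t = \frac{21550}{5831}$ ($t = \left(-43100\right) \left(- \frac{1}{11662}\right) = \frac{21550}{5831} \approx 3.6958$)
$t + H = \frac{21550}{5831} - \frac{1}{36328} = \frac{782862569}{211828568}$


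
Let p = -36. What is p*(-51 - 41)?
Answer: 3312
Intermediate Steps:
p*(-51 - 41) = -36*(-51 - 41) = -36*(-92) = 3312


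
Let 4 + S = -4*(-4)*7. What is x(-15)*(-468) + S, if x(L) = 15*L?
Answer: 105408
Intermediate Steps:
S = 108 (S = -4 - 4*(-4)*7 = -4 + 16*7 = -4 + 112 = 108)
x(-15)*(-468) + S = (15*(-15))*(-468) + 108 = -225*(-468) + 108 = 105300 + 108 = 105408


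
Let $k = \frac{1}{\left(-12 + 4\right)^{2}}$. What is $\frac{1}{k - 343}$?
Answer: $- \frac{64}{21951} \approx -0.0029156$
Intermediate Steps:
$k = \frac{1}{64}$ ($k = \frac{1}{\left(-8\right)^{2}} = \frac{1}{64} \approx 0.015625$)
$\frac{1}{k - 343} = \frac{1}{\frac{1}{64} - 343} = \frac{1}{- \frac{21951}{64}} = - \frac{64}{21951}$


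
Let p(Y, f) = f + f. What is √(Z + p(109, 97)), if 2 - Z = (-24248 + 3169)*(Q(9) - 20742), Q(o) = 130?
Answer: 2*I*√108620038 ≈ 20844.0*I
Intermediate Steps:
p(Y, f) = 2*f
Z = -434480346 (Z = 2 - (-24248 + 3169)*(130 - 20742) = 2 - (-21079)*(-20612) = 2 - 1*434480348 = 2 - 434480348 = -434480346)
√(Z + p(109, 97)) = √(-434480346 + 2*97) = √(-434480346 + 194) = √(-434480152) = 2*I*√108620038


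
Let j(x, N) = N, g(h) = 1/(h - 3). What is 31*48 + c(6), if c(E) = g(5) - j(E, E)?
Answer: 2965/2 ≈ 1482.5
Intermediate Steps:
g(h) = 1/(-3 + h)
c(E) = ½ - E (c(E) = 1/(-3 + 5) - E = 1/2 - E = ½ - E)
31*48 + c(6) = 31*48 + (½ - 1*6) = 1488 + (½ - 6) = 1488 - 11/2 = 2965/2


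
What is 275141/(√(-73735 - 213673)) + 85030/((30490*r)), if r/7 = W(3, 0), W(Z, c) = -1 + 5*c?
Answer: -8503/21343 - 275141*I*√17963/71852 ≈ -0.3984 - 513.22*I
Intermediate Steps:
r = -7 (r = 7*(-1 + 5*0) = 7*(-1 + 0) = 7*(-1) = -7)
275141/(√(-73735 - 213673)) + 85030/((30490*r)) = 275141/(√(-73735 - 213673)) + 85030/((30490*(-7))) = 275141/(√(-287408)) + 85030/(-213430) = 275141/((4*I*√17963)) + 85030*(-1/213430) = 275141*(-I*√17963/71852) - 8503/21343 = -275141*I*√17963/71852 - 8503/21343 = -8503/21343 - 275141*I*√17963/71852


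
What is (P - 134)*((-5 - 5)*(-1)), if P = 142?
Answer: 80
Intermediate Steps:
(P - 134)*((-5 - 5)*(-1)) = (142 - 134)*((-5 - 5)*(-1)) = 8*(-10*(-1)) = 8*10 = 80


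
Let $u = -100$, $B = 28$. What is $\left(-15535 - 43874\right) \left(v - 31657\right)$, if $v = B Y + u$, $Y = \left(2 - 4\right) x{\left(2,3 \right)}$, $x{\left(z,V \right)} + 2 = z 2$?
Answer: $1893305421$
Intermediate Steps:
$x{\left(z,V \right)} = -2 + 2 z$ ($x{\left(z,V \right)} = -2 + z 2 = -2 + 2 z$)
$Y = -4$ ($Y = \left(2 - 4\right) \left(-2 + 2 \cdot 2\right) = - 2 \left(-2 + 4\right) = \left(-2\right) 2 = -4$)
$v = -212$ ($v = 28 \left(-4\right) - 100 = -112 - 100 = -212$)
$\left(-15535 - 43874\right) \left(v - 31657\right) = \left(-15535 - 43874\right) \left(-212 - 31657\right) = \left(-59409\right) \left(-31869\right) = 1893305421$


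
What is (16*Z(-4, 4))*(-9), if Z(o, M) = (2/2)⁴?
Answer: -144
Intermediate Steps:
Z(o, M) = 1 (Z(o, M) = (2*(½))⁴ = 1⁴ = 1)
(16*Z(-4, 4))*(-9) = (16*1)*(-9) = 16*(-9) = -144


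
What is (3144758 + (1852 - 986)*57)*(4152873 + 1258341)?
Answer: 17284066861680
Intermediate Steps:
(3144758 + (1852 - 986)*57)*(4152873 + 1258341) = (3144758 + 866*57)*5411214 = (3144758 + 49362)*5411214 = 3194120*5411214 = 17284066861680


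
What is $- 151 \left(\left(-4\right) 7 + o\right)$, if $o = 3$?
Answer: $3775$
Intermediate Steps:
$- 151 \left(\left(-4\right) 7 + o\right) = - 151 \left(\left(-4\right) 7 + 3\right) = - 151 \left(-28 + 3\right) = \left(-151\right) \left(-25\right) = 3775$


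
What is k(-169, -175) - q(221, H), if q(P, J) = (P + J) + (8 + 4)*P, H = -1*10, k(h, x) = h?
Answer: -3032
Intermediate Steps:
H = -10
q(P, J) = J + 13*P (q(P, J) = (J + P) + 12*P = J + 13*P)
k(-169, -175) - q(221, H) = -169 - (-10 + 13*221) = -169 - (-10 + 2873) = -169 - 1*2863 = -169 - 2863 = -3032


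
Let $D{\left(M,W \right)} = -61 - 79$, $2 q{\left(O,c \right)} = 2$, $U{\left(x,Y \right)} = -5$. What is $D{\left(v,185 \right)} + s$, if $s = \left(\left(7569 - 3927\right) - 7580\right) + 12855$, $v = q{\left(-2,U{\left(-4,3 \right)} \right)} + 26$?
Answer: $8777$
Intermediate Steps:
$q{\left(O,c \right)} = 1$ ($q{\left(O,c \right)} = \frac{1}{2} \cdot 2 = 1$)
$v = 27$ ($v = 1 + 26 = 27$)
$s = 8917$ ($s = \left(3642 - 7580\right) + 12855 = -3938 + 12855 = 8917$)
$D{\left(M,W \right)} = -140$
$D{\left(v,185 \right)} + s = -140 + 8917 = 8777$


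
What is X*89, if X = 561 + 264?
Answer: 73425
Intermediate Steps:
X = 825
X*89 = 825*89 = 73425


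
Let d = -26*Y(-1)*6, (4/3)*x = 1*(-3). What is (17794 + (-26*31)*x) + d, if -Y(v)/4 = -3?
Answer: 35471/2 ≈ 17736.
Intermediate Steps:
x = -9/4 (x = 3*(1*(-3))/4 = (¾)*(-3) = -9/4 ≈ -2.2500)
Y(v) = 12 (Y(v) = -4*(-3) = 12)
d = -1872 (d = -26*12*6 = -312*6 = -1872)
(17794 + (-26*31)*x) + d = (17794 - 26*31*(-9/4)) - 1872 = (17794 - 806*(-9/4)) - 1872 = (17794 + 3627/2) - 1872 = 39215/2 - 1872 = 35471/2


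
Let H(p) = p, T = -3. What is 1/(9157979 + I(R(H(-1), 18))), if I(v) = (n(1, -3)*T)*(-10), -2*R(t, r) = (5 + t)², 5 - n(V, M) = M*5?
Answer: 1/9158579 ≈ 1.0919e-7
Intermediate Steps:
n(V, M) = 5 - 5*M (n(V, M) = 5 - M*5 = 5 - 5*M)
R(t, r) = -(5 + t)²/2
I(v) = 600 (I(v) = ((5 - 5*(-3))*(-3))*(-10) = ((5 + 15)*(-3))*(-10) = (20*(-3))*(-10) = -60*(-10) = 600)
1/(9157979 + I(R(H(-1), 18))) = 1/(9157979 + 600) = 1/9158579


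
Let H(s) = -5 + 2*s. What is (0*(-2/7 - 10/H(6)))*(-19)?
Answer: 0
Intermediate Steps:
(0*(-2/7 - 10/H(6)))*(-19) = (0*(-2/7 - 10/(-5 + 2*6)))*(-19) = (0*(-2*⅐ - 10/(-5 + 12)))*(-19) = (0*(-2/7 - 10/7))*(-19) = (0*(-12/7))*(-19) = 0*(-19) = 0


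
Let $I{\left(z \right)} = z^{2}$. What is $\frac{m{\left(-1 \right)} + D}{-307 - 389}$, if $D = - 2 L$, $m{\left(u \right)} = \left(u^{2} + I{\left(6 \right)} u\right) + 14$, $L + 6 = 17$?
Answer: $\frac{43}{696} \approx 0.061782$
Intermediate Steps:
$L = 11$ ($L = -6 + 17 = 11$)
$m{\left(u \right)} = 14 + u^{2} + 36 u$ ($m{\left(u \right)} = \left(u^{2} + 6^{2} u\right) + 14 = \left(u^{2} + 36 u\right) + 14 = 14 + u^{2} + 36 u$)
$D = -22$ ($D = \left(-2\right) 11 = -22$)
$\frac{m{\left(-1 \right)} + D}{-307 - 389} = \frac{\left(14 + \left(-1\right)^{2} + 36 \left(-1\right)\right) - 22}{-307 - 389} = \frac{\left(14 + 1 - 36\right) - 22}{-696} = \left(-21 - 22\right) \left(- \frac{1}{696}\right) = \left(-43\right) \left(- \frac{1}{696}\right) = \frac{43}{696}$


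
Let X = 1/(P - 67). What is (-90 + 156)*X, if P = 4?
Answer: -22/21 ≈ -1.0476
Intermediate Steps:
X = -1/63 (X = 1/(4 - 67) = 1/(-63) = -1/63 ≈ -0.015873)
(-90 + 156)*X = (-90 + 156)*(-1/63) = 66*(-1/63) = -22/21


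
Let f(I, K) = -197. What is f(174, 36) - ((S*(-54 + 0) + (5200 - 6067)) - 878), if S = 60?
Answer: 4788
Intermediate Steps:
f(174, 36) - ((S*(-54 + 0) + (5200 - 6067)) - 878) = -197 - ((60*(-54 + 0) + (5200 - 6067)) - 878) = -197 - ((60*(-54) - 867) - 878) = -197 - ((-3240 - 867) - 878) = -197 - (-4107 - 878) = -197 - 1*(-4985) = -197 + 4985 = 4788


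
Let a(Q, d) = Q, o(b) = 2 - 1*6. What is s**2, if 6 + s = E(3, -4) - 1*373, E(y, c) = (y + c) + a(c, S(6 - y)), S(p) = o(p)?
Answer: 147456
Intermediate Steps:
o(b) = -4 (o(b) = 2 - 6 = -4)
S(p) = -4
E(y, c) = y + 2*c (E(y, c) = (y + c) + c = (c + y) + c = y + 2*c)
s = -384 (s = -6 + ((3 + 2*(-4)) - 1*373) = -6 + ((3 - 8) - 373) = -6 + (-5 - 373) = -6 - 378 = -384)
s**2 = (-384)**2 = 147456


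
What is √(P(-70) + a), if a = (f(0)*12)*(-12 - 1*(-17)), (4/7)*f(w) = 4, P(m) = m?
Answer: 5*√14 ≈ 18.708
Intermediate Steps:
f(w) = 7 (f(w) = (7/4)*4 = 7)
a = 420 (a = (7*12)*(-12 - 1*(-17)) = 84*(-12 + 17) = 84*5 = 420)
√(P(-70) + a) = √(-70 + 420) = √350 = 5*√14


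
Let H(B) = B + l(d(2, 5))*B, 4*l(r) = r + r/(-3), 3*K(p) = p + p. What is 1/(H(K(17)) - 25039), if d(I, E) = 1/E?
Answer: -45/1126228 ≈ -3.9956e-5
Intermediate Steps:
K(p) = 2*p/3 (K(p) = (p + p)/3 = (2*p)/3 = 2*p/3)
l(r) = r/6 (l(r) = (r + r/(-3))/4 = (r + r*(-⅓))/4 = (r - r/3)/4 = (2*r/3)/4 = r/6)
H(B) = 31*B/30 (H(B) = B + ((⅙)/5)*B = B + ((⅙)*(⅕))*B = B + B/30 = 31*B/30)
1/(H(K(17)) - 25039) = 1/(31*((⅔)*17)/30 - 25039) = 1/((31/30)*(34/3) - 25039) = 1/(527/45 - 25039) = 1/(-1126228/45) = -45/1126228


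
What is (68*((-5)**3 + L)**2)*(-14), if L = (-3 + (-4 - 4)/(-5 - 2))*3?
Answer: -113613856/7 ≈ -1.6231e+7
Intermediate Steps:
L = -39/7 (L = (-3 - 8/(-7))*3 = (-3 - 8*(-1/7))*3 = (-3 + 8/7)*3 = -13/7*3 = -39/7 ≈ -5.5714)
(68*((-5)**3 + L)**2)*(-14) = (68*((-5)**3 - 39/7)**2)*(-14) = (68*(-125 - 39/7)**2)*(-14) = (68*(-914/7)**2)*(-14) = (68*(835396/49))*(-14) = (56806928/49)*(-14) = -113613856/7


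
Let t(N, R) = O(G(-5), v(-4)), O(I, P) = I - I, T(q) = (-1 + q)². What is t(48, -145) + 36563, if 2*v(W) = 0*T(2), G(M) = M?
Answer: 36563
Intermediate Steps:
v(W) = 0 (v(W) = (0*(-1 + 2)²)/2 = (0*1²)/2 = (0*1)/2 = (½)*0 = 0)
O(I, P) = 0
t(N, R) = 0
t(48, -145) + 36563 = 0 + 36563 = 36563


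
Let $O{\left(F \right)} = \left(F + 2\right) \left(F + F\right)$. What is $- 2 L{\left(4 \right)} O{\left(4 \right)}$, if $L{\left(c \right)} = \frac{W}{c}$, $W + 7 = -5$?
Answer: $288$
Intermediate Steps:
$W = -12$ ($W = -7 - 5 = -12$)
$L{\left(c \right)} = - \frac{12}{c}$
$O{\left(F \right)} = 2 F \left(2 + F\right)$ ($O{\left(F \right)} = \left(2 + F\right) 2 F = 2 F \left(2 + F\right)$)
$- 2 L{\left(4 \right)} O{\left(4 \right)} = - 2 \left(- \frac{12}{4}\right) 2 \cdot 4 \left(2 + 4\right) = - 2 \left(\left(-12\right) \frac{1}{4}\right) 2 \cdot 4 \cdot 6 = \left(-2\right) \left(-3\right) 48 = 6 \cdot 48 = 288$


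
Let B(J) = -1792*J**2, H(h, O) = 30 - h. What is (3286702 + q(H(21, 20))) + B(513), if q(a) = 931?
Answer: -468311215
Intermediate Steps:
(3286702 + q(H(21, 20))) + B(513) = (3286702 + 931) - 1792*513**2 = 3287633 - 1792*263169 = 3287633 - 471598848 = -468311215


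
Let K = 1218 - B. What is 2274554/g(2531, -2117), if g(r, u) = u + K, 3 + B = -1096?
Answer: 1137277/100 ≈ 11373.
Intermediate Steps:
B = -1099 (B = -3 - 1096 = -1099)
K = 2317 (K = 1218 - 1*(-1099) = 1218 + 1099 = 2317)
g(r, u) = 2317 + u (g(r, u) = u + 2317 = 2317 + u)
2274554/g(2531, -2117) = 2274554/(2317 - 2117) = 2274554/200 = 2274554*(1/200) = 1137277/100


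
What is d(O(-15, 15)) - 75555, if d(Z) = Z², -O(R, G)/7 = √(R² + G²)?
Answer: -53505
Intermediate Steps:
O(R, G) = -7*√(G² + R²) (O(R, G) = -7*√(R² + G²) = -7*√(G² + R²))
d(O(-15, 15)) - 75555 = (-7*√(15² + (-15)²))² - 75555 = (-7*√(225 + 225))² - 75555 = (-105*√2)² - 75555 = 22050 - 75555 = -53505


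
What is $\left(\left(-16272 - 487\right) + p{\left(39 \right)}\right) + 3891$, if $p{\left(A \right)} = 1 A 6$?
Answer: $-12634$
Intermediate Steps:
$p{\left(A \right)} = 6 A$ ($p{\left(A \right)} = A 6 = 6 A$)
$\left(\left(-16272 - 487\right) + p{\left(39 \right)}\right) + 3891 = \left(\left(-16272 - 487\right) + 6 \cdot 39\right) + 3891 = \left(-16759 + 234\right) + 3891 = -16525 + 3891 = -12634$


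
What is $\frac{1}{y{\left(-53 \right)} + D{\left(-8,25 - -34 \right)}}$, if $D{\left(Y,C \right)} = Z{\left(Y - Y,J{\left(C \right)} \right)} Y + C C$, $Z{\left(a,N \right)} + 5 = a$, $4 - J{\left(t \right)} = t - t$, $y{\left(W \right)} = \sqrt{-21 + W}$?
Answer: $\frac{3521}{12397515} - \frac{i \sqrt{74}}{12397515} \approx 0.00028401 - 6.9388 \cdot 10^{-7} i$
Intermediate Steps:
$J{\left(t \right)} = 4$ ($J{\left(t \right)} = 4 - \left(t - t\right) = 4 - 0 = 4 + 0 = 4$)
$Z{\left(a,N \right)} = -5 + a$
$D{\left(Y,C \right)} = C^{2} - 5 Y$ ($D{\left(Y,C \right)} = \left(-5 + \left(Y - Y\right)\right) Y + C C = \left(-5 + 0\right) Y + C^{2} = - 5 Y + C^{2} = C^{2} - 5 Y$)
$\frac{1}{y{\left(-53 \right)} + D{\left(-8,25 - -34 \right)}} = \frac{1}{\sqrt{-21 - 53} - \left(-40 - \left(25 - -34\right)^{2}\right)} = \frac{1}{\sqrt{-74} + \left(\left(25 + 34\right)^{2} + 40\right)} = \frac{1}{i \sqrt{74} + \left(59^{2} + 40\right)} = \frac{1}{i \sqrt{74} + \left(3481 + 40\right)} = \frac{1}{i \sqrt{74} + 3521} = \frac{1}{3521 + i \sqrt{74}}$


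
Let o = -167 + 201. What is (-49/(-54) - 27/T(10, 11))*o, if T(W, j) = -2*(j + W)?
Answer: 9962/189 ≈ 52.709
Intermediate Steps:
T(W, j) = -2*W - 2*j (T(W, j) = -2*(W + j) = -2*W - 2*j)
o = 34
(-49/(-54) - 27/T(10, 11))*o = (-49/(-54) - 27/(-2*10 - 2*11))*34 = (-49*(-1/54) - 27/(-20 - 22))*34 = (49/54 - 27/(-42))*34 = (49/54 - 27*(-1/42))*34 = (49/54 + 9/14)*34 = (293/189)*34 = 9962/189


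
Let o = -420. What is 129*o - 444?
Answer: -54624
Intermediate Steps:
129*o - 444 = 129*(-420) - 444 = -54180 - 444 = -54624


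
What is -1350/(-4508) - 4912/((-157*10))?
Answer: 6065699/1769390 ≈ 3.4281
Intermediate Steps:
-1350/(-4508) - 4912/((-157*10)) = -1350*(-1/4508) - 4912/(-1570) = 675/2254 - 4912*(-1/1570) = 675/2254 + 2456/785 = 6065699/1769390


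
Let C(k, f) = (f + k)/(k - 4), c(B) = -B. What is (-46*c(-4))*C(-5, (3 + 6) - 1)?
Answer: 184/3 ≈ 61.333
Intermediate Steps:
C(k, f) = (f + k)/(-4 + k)
(-46*c(-4))*C(-5, (3 + 6) - 1) = (-(-46)*(-4))*((((3 + 6) - 1) - 5)/(-4 - 5)) = (-46*4)*(((9 - 1) - 5)/(-9)) = -(-184)*(8 - 5)/9 = -(-184)*3/9 = -184*(-⅓) = 184/3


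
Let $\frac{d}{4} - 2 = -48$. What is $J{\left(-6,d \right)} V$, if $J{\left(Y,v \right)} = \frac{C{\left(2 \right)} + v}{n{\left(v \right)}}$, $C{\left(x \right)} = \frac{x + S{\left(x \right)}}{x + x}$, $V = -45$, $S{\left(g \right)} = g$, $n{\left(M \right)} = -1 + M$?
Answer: $- \frac{1647}{37} \approx -44.513$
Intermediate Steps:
$d = -184$ ($d = 8 + 4 \left(-48\right) = 8 - 192 = -184$)
$C{\left(x \right)} = 1$ ($C{\left(x \right)} = \frac{x + x}{x + x} = \frac{2 x}{2 x} = 2 x \frac{1}{2 x} = 1$)
$J{\left(Y,v \right)} = \frac{1 + v}{-1 + v}$
$J{\left(-6,d \right)} V = \frac{1 - 184}{-1 - 184} \left(-45\right) = \frac{1}{-185} \left(-183\right) \left(-45\right) = \left(- \frac{1}{185}\right) \left(-183\right) \left(-45\right) = \frac{183}{185} \left(-45\right) = - \frac{1647}{37}$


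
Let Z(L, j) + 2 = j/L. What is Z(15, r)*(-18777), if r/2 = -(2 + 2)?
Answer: 237842/5 ≈ 47568.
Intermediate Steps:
r = -8 (r = 2*(-(2 + 2)) = 2*(-1*4) = 2*(-4) = -8)
Z(L, j) = -2 + j/L
Z(15, r)*(-18777) = (-2 - 8/15)*(-18777) = -38/15*(-18777) = 237842/5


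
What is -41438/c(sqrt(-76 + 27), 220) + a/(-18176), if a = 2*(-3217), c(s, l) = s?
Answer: 3217/9088 + 41438*I/7 ≈ 0.35398 + 5919.7*I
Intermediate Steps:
a = -6434
-41438/c(sqrt(-76 + 27), 220) + a/(-18176) = -41438/sqrt(-76 + 27) - 6434/(-18176) = -41438*(-I/7) - 6434*(-1/18176) = -41438*(-I/7) + 3217/9088 = -(-41438)*I/7 + 3217/9088 = 41438*I/7 + 3217/9088 = 3217/9088 + 41438*I/7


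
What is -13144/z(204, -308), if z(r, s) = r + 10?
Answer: -6572/107 ≈ -61.421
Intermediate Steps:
z(r, s) = 10 + r
-13144/z(204, -308) = -13144/(10 + 204) = -13144/214 = -13144*1/214 = -6572/107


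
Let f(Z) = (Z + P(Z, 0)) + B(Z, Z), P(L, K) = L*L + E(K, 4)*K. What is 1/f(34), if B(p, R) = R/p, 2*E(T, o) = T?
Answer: 1/1191 ≈ 0.00083963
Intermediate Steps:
E(T, o) = T/2
P(L, K) = L² + K²/2 (P(L, K) = L*L + (K/2)*K = L² + K²/2)
f(Z) = 1 + Z + Z² (f(Z) = (Z + (Z² + (½)*0²)) + Z/Z = (Z + (Z² + (½)*0)) + 1 = (Z + (Z² + 0)) + 1 = (Z + Z²) + 1 = 1 + Z + Z²)
1/f(34) = 1/(1 + 34 + 34²) = 1/(1 + 34 + 1156) = 1/1191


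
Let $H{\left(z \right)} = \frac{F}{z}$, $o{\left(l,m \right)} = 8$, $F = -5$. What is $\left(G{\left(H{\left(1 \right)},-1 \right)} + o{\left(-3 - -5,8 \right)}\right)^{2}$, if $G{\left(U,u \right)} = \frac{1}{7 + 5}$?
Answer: $\frac{9409}{144} \approx 65.34$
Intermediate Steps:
$H{\left(z \right)} = - \frac{5}{z}$
$G{\left(U,u \right)} = \frac{1}{12}$
$\left(G{\left(H{\left(1 \right)},-1 \right)} + o{\left(-3 - -5,8 \right)}\right)^{2} = \left(\frac{1}{12} + 8\right)^{2} = \left(\frac{97}{12}\right)^{2} = \frac{9409}{144}$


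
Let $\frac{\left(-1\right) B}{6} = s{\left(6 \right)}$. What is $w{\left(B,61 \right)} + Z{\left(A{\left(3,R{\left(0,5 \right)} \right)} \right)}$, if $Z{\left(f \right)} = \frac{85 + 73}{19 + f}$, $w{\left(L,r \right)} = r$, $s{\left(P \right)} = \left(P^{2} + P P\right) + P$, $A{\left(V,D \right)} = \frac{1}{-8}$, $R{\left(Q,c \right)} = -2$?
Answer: $\frac{10475}{151} \approx 69.371$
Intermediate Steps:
$A{\left(V,D \right)} = - \frac{1}{8}$
$s{\left(P \right)} = P + 2 P^{2}$ ($s{\left(P \right)} = \left(P^{2} + P^{2}\right) + P = 2 P^{2} + P = P + 2 P^{2}$)
$B = -468$ ($B = - 6 \cdot 6 \left(1 + 2 \cdot 6\right) = - 6 \cdot 6 \left(1 + 12\right) = - 6 \cdot 6 \cdot 13 = \left(-6\right) 78 = -468$)
$Z{\left(f \right)} = \frac{158}{19 + f}$
$w{\left(B,61 \right)} + Z{\left(A{\left(3,R{\left(0,5 \right)} \right)} \right)} = 61 + \frac{158}{19 - \frac{1}{8}} = 61 + \frac{158}{\frac{151}{8}} = 61 + 158 \cdot \frac{8}{151} = 61 + \frac{1264}{151} = \frac{10475}{151}$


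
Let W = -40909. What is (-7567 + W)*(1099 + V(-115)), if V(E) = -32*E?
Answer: -231666804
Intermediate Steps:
(-7567 + W)*(1099 + V(-115)) = (-7567 - 40909)*(1099 - 32*(-115)) = -48476*(1099 + 3680) = -48476*4779 = -231666804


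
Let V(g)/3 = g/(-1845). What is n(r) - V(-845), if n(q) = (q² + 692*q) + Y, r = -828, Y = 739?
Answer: 13941512/123 ≈ 1.1335e+5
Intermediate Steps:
V(g) = -g/615 (V(g) = 3*(g/(-1845)) = 3*(g*(-1/1845)) = 3*(-g/1845) = -g/615)
n(q) = 739 + q² + 692*q (n(q) = (q² + 692*q) + 739 = 739 + q² + 692*q)
n(r) - V(-845) = (739 + (-828)² + 692*(-828)) - (-1)*(-845)/615 = (739 + 685584 - 572976) - 1*169/123 = 113347 - 169/123 = 13941512/123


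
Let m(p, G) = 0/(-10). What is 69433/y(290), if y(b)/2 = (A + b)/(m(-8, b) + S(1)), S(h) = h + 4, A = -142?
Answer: 347165/296 ≈ 1172.9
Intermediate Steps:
m(p, G) = 0 (m(p, G) = 0*(-1/10) = 0)
S(h) = 4 + h
y(b) = -284/5 + 2*b/5 (y(b) = 2*((-142 + b)/(0 + (4 + 1))) = 2*((-142 + b)/(0 + 5)) = 2*((-142 + b)/5) = 2*((-142 + b)*(1/5)) = 2*(-142/5 + b/5) = -284/5 + 2*b/5)
69433/y(290) = 69433/(-284/5 + (2/5)*290) = 69433/(-284/5 + 116) = 69433/(296/5) = 69433*(5/296) = 347165/296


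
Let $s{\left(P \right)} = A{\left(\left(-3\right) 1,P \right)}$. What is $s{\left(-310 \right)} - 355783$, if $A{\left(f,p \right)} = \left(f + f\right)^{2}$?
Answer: $-355747$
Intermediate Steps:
$A{\left(f,p \right)} = 4 f^{2}$ ($A{\left(f,p \right)} = \left(2 f\right)^{2} = 4 f^{2}$)
$s{\left(P \right)} = 36$ ($s{\left(P \right)} = 4 \left(\left(-3\right) 1\right)^{2} = 4 \left(-3\right)^{2} = 4 \cdot 9 = 36$)
$s{\left(-310 \right)} - 355783 = 36 - 355783 = -355747$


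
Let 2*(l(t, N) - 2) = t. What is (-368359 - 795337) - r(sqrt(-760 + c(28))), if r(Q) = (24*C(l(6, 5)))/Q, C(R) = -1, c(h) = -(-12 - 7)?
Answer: -1163696 - 8*I*sqrt(741)/247 ≈ -1.1637e+6 - 0.88166*I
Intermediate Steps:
c(h) = 19 (c(h) = -1*(-19) = 19)
l(t, N) = 2 + t/2
r(Q) = -24/Q (r(Q) = (24*(-1))/Q = -24/Q)
(-368359 - 795337) - r(sqrt(-760 + c(28))) = (-368359 - 795337) - (-24)/(sqrt(-760 + 19)) = -1163696 - (-24)/(sqrt(-741)) = -1163696 - (-24)/(I*sqrt(741)) = -1163696 - (-24)*(-I*sqrt(741)/741) = -1163696 - 8*I*sqrt(741)/247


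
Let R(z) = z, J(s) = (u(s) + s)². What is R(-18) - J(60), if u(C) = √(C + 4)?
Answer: -4642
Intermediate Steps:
u(C) = √(4 + C)
J(s) = (s + √(4 + s))² (J(s) = (√(4 + s) + s)² = (s + √(4 + s))²)
R(-18) - J(60) = -18 - (60 + √(4 + 60))² = -18 - (60 + √64)² = -18 - (60 + 8)² = -18 - 1*68² = -18 - 1*4624 = -18 - 4624 = -4642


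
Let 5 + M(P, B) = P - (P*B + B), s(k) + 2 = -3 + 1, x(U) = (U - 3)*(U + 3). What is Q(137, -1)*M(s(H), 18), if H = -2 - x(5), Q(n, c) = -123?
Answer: -5535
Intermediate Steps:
x(U) = (-3 + U)*(3 + U)
H = -18 (H = -2 - (-9 + 5**2) = -2 - (-9 + 25) = -2 - 1*16 = -2 - 16 = -18)
s(k) = -4 (s(k) = -2 + (-3 + 1) = -2 - 2 = -4)
M(P, B) = -5 + P - B - B*P (M(P, B) = -5 + (P - (P*B + B)) = -5 + (P - (B*P + B)) = -5 + (P - (B + B*P)) = -5 + (P + (-B - B*P)) = -5 + (P - B - B*P) = -5 + P - B - B*P)
Q(137, -1)*M(s(H), 18) = -123*(-5 - 4 - 1*18 - 1*18*(-4)) = -123*(-5 - 4 - 18 + 72) = -123*45 = -5535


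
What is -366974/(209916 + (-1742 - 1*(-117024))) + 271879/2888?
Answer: 43677343065/469585912 ≈ 93.012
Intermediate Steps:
-366974/(209916 + (-1742 - 1*(-117024))) + 271879/2888 = -366974/(209916 + (-1742 + 117024)) + 271879*(1/2888) = -366974/(209916 + 115282) + 271879/2888 = -366974/325198 + 271879/2888 = -366974*1/325198 + 271879/2888 = -183487/162599 + 271879/2888 = 43677343065/469585912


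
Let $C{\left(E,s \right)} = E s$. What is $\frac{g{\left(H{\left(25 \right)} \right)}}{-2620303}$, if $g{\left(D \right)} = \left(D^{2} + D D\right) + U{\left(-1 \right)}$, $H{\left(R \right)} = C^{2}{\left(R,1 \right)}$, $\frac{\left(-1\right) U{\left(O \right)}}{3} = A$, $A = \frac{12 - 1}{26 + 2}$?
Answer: $- \frac{21874967}{73368484} \approx -0.29815$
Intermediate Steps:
$A = \frac{11}{28} \approx 0.39286$
$U{\left(O \right)} = - \frac{33}{28}$ ($U{\left(O \right)} = \left(-3\right) \frac{11}{28} = - \frac{33}{28}$)
$H{\left(R \right)} = R^{2}$ ($H{\left(R \right)} = \left(R 1\right)^{2} = R^{2}$)
$g{\left(D \right)} = - \frac{33}{28} + 2 D^{2}$ ($g{\left(D \right)} = \left(D^{2} + D D\right) - \frac{33}{28} = \left(D^{2} + D^{2}\right) - \frac{33}{28} = 2 D^{2} - \frac{33}{28} = - \frac{33}{28} + 2 D^{2}$)
$\frac{g{\left(H{\left(25 \right)} \right)}}{-2620303} = \frac{- \frac{33}{28} + 2 \left(25^{2}\right)^{2}}{-2620303} = \left(- \frac{33}{28} + 2 \cdot 625^{2}\right) \left(- \frac{1}{2620303}\right) = \left(- \frac{33}{28} + 2 \cdot 390625\right) \left(- \frac{1}{2620303}\right) = \left(- \frac{33}{28} + 781250\right) \left(- \frac{1}{2620303}\right) = \frac{21874967}{28} \left(- \frac{1}{2620303}\right) = - \frac{21874967}{73368484}$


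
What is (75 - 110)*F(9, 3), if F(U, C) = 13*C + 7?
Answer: -1610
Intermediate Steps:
F(U, C) = 7 + 13*C
(75 - 110)*F(9, 3) = (75 - 110)*(7 + 13*3) = -35*(7 + 39) = -35*46 = -1610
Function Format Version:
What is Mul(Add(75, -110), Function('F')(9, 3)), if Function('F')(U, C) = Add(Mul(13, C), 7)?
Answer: -1610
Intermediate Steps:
Function('F')(U, C) = Add(7, Mul(13, C))
Mul(Add(75, -110), Function('F')(9, 3)) = Mul(Add(75, -110), Add(7, Mul(13, 3))) = Mul(-35, Add(7, 39)) = Mul(-35, 46) = -1610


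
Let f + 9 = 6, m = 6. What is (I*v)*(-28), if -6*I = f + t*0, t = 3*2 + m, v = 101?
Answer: -1414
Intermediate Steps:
f = -3 (f = -9 + 6 = -3)
t = 12 (t = 3*2 + 6 = 6 + 6 = 12)
I = ½ (I = -(-3 + 12*0)/6 = -(-3 + 0)/6 = -⅙*(-3) = ½ ≈ 0.50000)
(I*v)*(-28) = ((½)*101)*(-28) = (101/2)*(-28) = -1414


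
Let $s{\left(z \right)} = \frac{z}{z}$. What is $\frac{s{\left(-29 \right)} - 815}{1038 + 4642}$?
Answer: $- \frac{407}{2840} \approx -0.14331$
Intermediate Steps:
$s{\left(z \right)} = 1$
$\frac{s{\left(-29 \right)} - 815}{1038 + 4642} = \frac{1 - 815}{1038 + 4642} = - \frac{814}{5680} = \left(-814\right) \frac{1}{5680} = - \frac{407}{2840}$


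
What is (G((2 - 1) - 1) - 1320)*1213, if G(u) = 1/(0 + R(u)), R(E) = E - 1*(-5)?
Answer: -8004587/5 ≈ -1.6009e+6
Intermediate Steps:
R(E) = 5 + E (R(E) = E + 5 = 5 + E)
G(u) = 1/(5 + u) (G(u) = 1/(0 + (5 + u)) = 1/(5 + u))
(G((2 - 1) - 1) - 1320)*1213 = (1/(5 + ((2 - 1) - 1)) - 1320)*1213 = (1/(5 + (1 - 1)) - 1320)*1213 = (1/(5 + 0) - 1320)*1213 = (1/5 - 1320)*1213 = -6599/5*1213 = -8004587/5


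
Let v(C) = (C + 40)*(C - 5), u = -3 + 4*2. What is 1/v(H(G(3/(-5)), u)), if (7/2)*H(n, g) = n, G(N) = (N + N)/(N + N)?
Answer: -49/9306 ≈ -0.0052654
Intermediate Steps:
G(N) = 1 (G(N) = (2*N)/((2*N)) = (2*N)*(1/(2*N)) = 1)
u = 5 (u = -3 + 8 = 5)
H(n, g) = 2*n/7
v(C) = (-5 + C)*(40 + C) (v(C) = (40 + C)*(-5 + C) = (-5 + C)*(40 + C))
1/v(H(G(3/(-5)), u)) = 1/(-200 + ((2/7)*1)**2 + 35*((2/7)*1)) = 1/(-200 + (2/7)**2 + 35*(2/7)) = 1/(-200 + 4/49 + 10) = 1/(-9306/49) = -49/9306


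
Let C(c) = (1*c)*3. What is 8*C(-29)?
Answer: -696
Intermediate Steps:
C(c) = 3*c (C(c) = c*3 = 3*c)
8*C(-29) = 8*(3*(-29)) = 8*(-87) = -696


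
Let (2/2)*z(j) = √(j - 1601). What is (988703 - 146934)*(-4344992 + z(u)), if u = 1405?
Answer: -3657479570848 + 11784766*I ≈ -3.6575e+12 + 1.1785e+7*I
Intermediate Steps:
z(j) = √(-1601 + j) (z(j) = √(j - 1601) = √(-1601 + j))
(988703 - 146934)*(-4344992 + z(u)) = (988703 - 146934)*(-4344992 + √(-1601 + 1405)) = 841769*(-4344992 + √(-196)) = 841769*(-4344992 + 14*I) = -3657479570848 + 11784766*I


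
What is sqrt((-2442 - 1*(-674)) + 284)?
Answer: 2*I*sqrt(371) ≈ 38.523*I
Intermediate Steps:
sqrt((-2442 - 1*(-674)) + 284) = sqrt((-2442 + 674) + 284) = sqrt(-1768 + 284) = sqrt(-1484) = 2*I*sqrt(371)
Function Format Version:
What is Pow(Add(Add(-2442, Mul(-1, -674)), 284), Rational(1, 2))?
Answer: Mul(2, I, Pow(371, Rational(1, 2))) ≈ Mul(38.523, I)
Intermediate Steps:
Pow(Add(Add(-2442, Mul(-1, -674)), 284), Rational(1, 2)) = Pow(Add(Add(-2442, 674), 284), Rational(1, 2)) = Pow(Add(-1768, 284), Rational(1, 2)) = Pow(-1484, Rational(1, 2)) = Mul(2, I, Pow(371, Rational(1, 2)))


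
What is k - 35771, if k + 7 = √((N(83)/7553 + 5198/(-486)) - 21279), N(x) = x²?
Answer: -35778 + I*√128517170691/2457 ≈ -35778.0 + 145.91*I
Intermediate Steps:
k = -7 + I*√128517170691/2457 (k = -7 + √((83²/7553 + 5198/(-486)) - 21279) = -7 + √((6889*(1/7553) + 5198*(-1/486)) - 21279) = -7 + √((83/91 - 2599/243) - 21279) = -7 + √(-216340/22113 - 21279) = -7 + √(-470758867/22113) = -7 + I*√128517170691/2457 ≈ -7.0 + 145.91*I)
k - 35771 = (-7 + I*√128517170691/2457) - 35771 = -35778 + I*√128517170691/2457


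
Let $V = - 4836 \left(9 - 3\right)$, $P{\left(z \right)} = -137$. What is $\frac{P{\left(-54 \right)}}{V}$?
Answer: $\frac{137}{29016} \approx 0.0047215$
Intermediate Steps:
$V = -29016$ ($V = - 4836 \left(9 - 3\right) = \left(-4836\right) 6 = -29016$)
$\frac{P{\left(-54 \right)}}{V} = - \frac{137}{-29016} = \left(-137\right) \left(- \frac{1}{29016}\right) = \frac{137}{29016}$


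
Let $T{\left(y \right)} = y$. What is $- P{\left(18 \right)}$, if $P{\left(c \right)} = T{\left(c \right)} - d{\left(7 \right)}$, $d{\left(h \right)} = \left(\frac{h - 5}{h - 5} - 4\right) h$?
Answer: $-39$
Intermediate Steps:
$d{\left(h \right)} = - 3 h$ ($d{\left(h \right)} = \left(\frac{-5 + h}{-5 + h} - 4\right) h = \left(1 - 4\right) h = - 3 h$)
$P{\left(c \right)} = 21 + c$ ($P{\left(c \right)} = c - \left(-3\right) 7 = c - -21 = c + 21 = 21 + c$)
$- P{\left(18 \right)} = - (21 + 18) = \left(-1\right) 39 = -39$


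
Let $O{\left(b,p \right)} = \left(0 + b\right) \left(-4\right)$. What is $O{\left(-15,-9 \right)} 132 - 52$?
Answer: $7868$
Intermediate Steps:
$O{\left(b,p \right)} = - 4 b$ ($O{\left(b,p \right)} = b \left(-4\right) = - 4 b$)
$O{\left(-15,-9 \right)} 132 - 52 = \left(-4\right) \left(-15\right) 132 - 52 = 60 \cdot 132 - 52 = 7920 - 52 = 7868$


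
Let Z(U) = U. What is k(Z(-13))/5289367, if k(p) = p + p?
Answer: -26/5289367 ≈ -4.9155e-6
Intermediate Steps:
k(p) = 2*p
k(Z(-13))/5289367 = (2*(-13))/5289367 = -26*1/5289367 = -26/5289367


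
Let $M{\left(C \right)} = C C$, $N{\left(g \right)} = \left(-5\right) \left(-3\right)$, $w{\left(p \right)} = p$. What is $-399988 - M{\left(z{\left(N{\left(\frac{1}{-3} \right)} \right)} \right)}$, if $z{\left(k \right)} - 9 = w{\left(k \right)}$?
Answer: $-400564$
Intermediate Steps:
$N{\left(g \right)} = 15$
$z{\left(k \right)} = 9 + k$
$M{\left(C \right)} = C^{2}$
$-399988 - M{\left(z{\left(N{\left(\frac{1}{-3} \right)} \right)} \right)} = -399988 - \left(9 + 15\right)^{2} = -399988 - 24^{2} = -399988 - 576 = -400564$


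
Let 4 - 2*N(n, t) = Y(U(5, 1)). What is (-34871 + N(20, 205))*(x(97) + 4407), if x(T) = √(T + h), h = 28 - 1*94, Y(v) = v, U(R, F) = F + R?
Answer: -153680904 - 34872*√31 ≈ -1.5387e+8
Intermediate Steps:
N(n, t) = -1 (N(n, t) = 2 - (1 + 5)/2 = 2 - ½*6 = 2 - 3 = -1)
h = -66 (h = 28 - 94 = -66)
x(T) = √(-66 + T) (x(T) = √(T - 66) = √(-66 + T))
(-34871 + N(20, 205))*(x(97) + 4407) = (-34871 - 1)*(√(-66 + 97) + 4407) = -34872*(√31 + 4407) = -34872*(4407 + √31) = -153680904 - 34872*√31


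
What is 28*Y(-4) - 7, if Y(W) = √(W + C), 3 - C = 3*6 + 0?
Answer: -7 + 28*I*√19 ≈ -7.0 + 122.05*I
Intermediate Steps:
C = -15 (C = 3 - (3*6 + 0) = 3 - (18 + 0) = 3 - 1*18 = 3 - 18 = -15)
Y(W) = √(-15 + W) (Y(W) = √(W - 15) = √(-15 + W))
28*Y(-4) - 7 = 28*√(-15 - 4) - 7 = 28*√(-19) - 7 = 28*(I*√19) - 7 = 28*I*√19 - 7 = -7 + 28*I*√19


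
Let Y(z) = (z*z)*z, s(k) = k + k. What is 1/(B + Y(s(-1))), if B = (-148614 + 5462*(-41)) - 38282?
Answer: -1/410846 ≈ -2.4340e-6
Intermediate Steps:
s(k) = 2*k
Y(z) = z³ (Y(z) = z²*z = z³)
B = -410838 (B = (-148614 - 223942) - 38282 = -372556 - 38282 = -410838)
1/(B + Y(s(-1))) = 1/(-410838 + (2*(-1))³) = 1/(-410838 + (-2)³) = 1/(-410838 - 8) = 1/(-410846) = -1/410846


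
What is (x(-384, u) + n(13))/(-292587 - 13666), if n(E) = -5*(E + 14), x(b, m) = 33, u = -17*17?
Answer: 102/306253 ≈ 0.00033306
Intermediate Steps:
u = -289
n(E) = -70 - 5*E (n(E) = -5*(14 + E) = -70 - 5*E)
(x(-384, u) + n(13))/(-292587 - 13666) = (33 + (-70 - 5*13))/(-292587 - 13666) = (33 + (-70 - 65))/(-306253) = (33 - 135)*(-1/306253) = -102*(-1/306253) = 102/306253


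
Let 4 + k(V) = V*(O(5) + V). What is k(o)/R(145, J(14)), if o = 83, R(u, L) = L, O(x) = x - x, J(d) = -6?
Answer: -2295/2 ≈ -1147.5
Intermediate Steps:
O(x) = 0
k(V) = -4 + V**2 (k(V) = -4 + V*(0 + V) = -4 + V*V = -4 + V**2)
k(o)/R(145, J(14)) = (-4 + 83**2)/(-6) = (-4 + 6889)*(-1/6) = 6885*(-1/6) = -2295/2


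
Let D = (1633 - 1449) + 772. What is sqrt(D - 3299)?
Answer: I*sqrt(2343) ≈ 48.405*I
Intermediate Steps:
D = 956 (D = 184 + 772 = 956)
sqrt(D - 3299) = sqrt(956 - 3299) = sqrt(-2343) = I*sqrt(2343)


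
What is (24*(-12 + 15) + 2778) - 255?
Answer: 2595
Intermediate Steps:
(24*(-12 + 15) + 2778) - 255 = (24*3 + 2778) - 255 = (72 + 2778) - 255 = 2850 - 255 = 2595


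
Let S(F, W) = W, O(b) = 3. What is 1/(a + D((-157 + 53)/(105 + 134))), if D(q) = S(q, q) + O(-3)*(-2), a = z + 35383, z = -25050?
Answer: 239/2468049 ≈ 9.6838e-5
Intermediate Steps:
a = 10333 (a = -25050 + 35383 = 10333)
D(q) = -6 + q (D(q) = q + 3*(-2) = q - 6 = -6 + q)
1/(a + D((-157 + 53)/(105 + 134))) = 1/(10333 + (-6 + (-157 + 53)/(105 + 134))) = 1/(10333 + (-6 - 104/239)) = 1/(10333 - 1538/239) = 1/(2468049/239) = 239/2468049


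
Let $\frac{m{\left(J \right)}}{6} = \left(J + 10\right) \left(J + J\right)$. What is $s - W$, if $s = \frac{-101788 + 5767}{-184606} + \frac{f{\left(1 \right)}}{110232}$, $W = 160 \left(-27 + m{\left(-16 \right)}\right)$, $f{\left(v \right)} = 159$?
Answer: $- \frac{610482888770129}{3391581432} \approx -1.8 \cdot 10^{5}$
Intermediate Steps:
$m{\left(J \right)} = 12 J \left(10 + J\right)$ ($m{\left(J \right)} = 6 \left(J + 10\right) \left(J + J\right) = 6 \left(10 + J\right) 2 J = 6 \cdot 2 J \left(10 + J\right) = 12 J \left(10 + J\right)$)
$W = 180000$ ($W = 160 \left(-27 + 12 \left(-16\right) \left(10 - 16\right)\right) = 160 \left(-27 + 12 \left(-16\right) \left(-6\right)\right) = 160 \left(-27 + 1152\right) = 160 \cdot 1125 = 180000$)
$s = \frac{1768989871}{3391581432}$ ($s = \frac{-101788 + 5767}{-184606} + \frac{159}{110232} = \left(-96021\right) \left(- \frac{1}{184606}\right) + 159 \cdot \frac{1}{110232} = \frac{96021}{184606} + \frac{53}{36744} = \frac{1768989871}{3391581432} \approx 0.52158$)
$s - W = \frac{1768989871}{3391581432} - 180000 = - \frac{610482888770129}{3391581432}$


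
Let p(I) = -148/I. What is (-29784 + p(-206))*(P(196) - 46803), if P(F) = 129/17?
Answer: 2440405337916/1751 ≈ 1.3937e+9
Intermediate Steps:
P(F) = 129/17 (P(F) = 129*(1/17) = 129/17)
(-29784 + p(-206))*(P(196) - 46803) = (-29784 - 148/(-206))*(129/17 - 46803) = (-29784 - 148*(-1/206))*(-795522/17) = (-29784 + 74/103)*(-795522/17) = -3067678/103*(-795522/17) = 2440405337916/1751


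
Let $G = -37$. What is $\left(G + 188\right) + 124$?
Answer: $275$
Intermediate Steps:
$\left(G + 188\right) + 124 = \left(-37 + 188\right) + 124 = 151 + 124 = 275$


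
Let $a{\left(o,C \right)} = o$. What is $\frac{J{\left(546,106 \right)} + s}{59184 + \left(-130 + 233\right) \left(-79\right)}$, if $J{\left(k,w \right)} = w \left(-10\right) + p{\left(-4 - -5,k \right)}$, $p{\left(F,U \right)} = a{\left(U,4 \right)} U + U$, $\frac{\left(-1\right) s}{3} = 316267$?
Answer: $- \frac{651199}{51047} \approx -12.757$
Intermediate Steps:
$s = -948801$ ($s = \left(-3\right) 316267 = -948801$)
$p{\left(F,U \right)} = U + U^{2}$ ($p{\left(F,U \right)} = U U + U = U^{2} + U = U + U^{2}$)
$J{\left(k,w \right)} = - 10 w + k \left(1 + k\right)$ ($J{\left(k,w \right)} = w \left(-10\right) + k \left(1 + k\right) = - 10 w + k \left(1 + k\right)$)
$\frac{J{\left(546,106 \right)} + s}{59184 + \left(-130 + 233\right) \left(-79\right)} = \frac{\left(\left(-10\right) 106 + 546 \left(1 + 546\right)\right) - 948801}{59184 + \left(-130 + 233\right) \left(-79\right)} = \frac{\left(-1060 + 546 \cdot 547\right) - 948801}{59184 + 103 \left(-79\right)} = \frac{\left(-1060 + 298662\right) - 948801}{59184 - 8137} = \frac{297602 - 948801}{51047} = \left(-651199\right) \frac{1}{51047} = - \frac{651199}{51047}$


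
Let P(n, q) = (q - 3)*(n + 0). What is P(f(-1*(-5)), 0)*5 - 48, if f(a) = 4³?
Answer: -1008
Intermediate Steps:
f(a) = 64
P(n, q) = n*(-3 + q) (P(n, q) = (-3 + q)*n = n*(-3 + q))
P(f(-1*(-5)), 0)*5 - 48 = (64*(-3 + 0))*5 - 48 = (64*(-3))*5 - 48 = -192*5 - 48 = -960 - 48 = -1008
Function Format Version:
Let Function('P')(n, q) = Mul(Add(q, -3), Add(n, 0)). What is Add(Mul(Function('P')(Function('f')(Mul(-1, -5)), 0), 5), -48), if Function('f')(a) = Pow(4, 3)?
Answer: -1008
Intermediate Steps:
Function('f')(a) = 64
Function('P')(n, q) = Mul(n, Add(-3, q)) (Function('P')(n, q) = Mul(Add(-3, q), n) = Mul(n, Add(-3, q)))
Add(Mul(Function('P')(Function('f')(Mul(-1, -5)), 0), 5), -48) = Add(Mul(Mul(64, Add(-3, 0)), 5), -48) = Add(Mul(Mul(64, -3), 5), -48) = Add(Mul(-192, 5), -48) = Add(-960, -48) = -1008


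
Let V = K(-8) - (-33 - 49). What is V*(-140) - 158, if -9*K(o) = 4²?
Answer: -102502/9 ≈ -11389.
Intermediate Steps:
K(o) = -16/9 (K(o) = -⅑*4² = -⅑*16 = -16/9)
V = 722/9 (V = -16/9 - (-33 - 49) = -16/9 - 1*(-82) = -16/9 + 82 = 722/9 ≈ 80.222)
V*(-140) - 158 = (722/9)*(-140) - 158 = -101080/9 - 158 = -102502/9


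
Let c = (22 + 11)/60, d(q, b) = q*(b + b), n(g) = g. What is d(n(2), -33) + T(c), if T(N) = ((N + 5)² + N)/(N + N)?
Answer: -45539/440 ≈ -103.50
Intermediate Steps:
d(q, b) = 2*b*q (d(q, b) = q*(2*b) = 2*b*q)
c = 11/20 (c = 33*(1/60) = 11/20 ≈ 0.55000)
T(N) = (N + (5 + N)²)/(2*N) (T(N) = ((5 + N)² + N)/((2*N)) = (N + (5 + N)²)*(1/(2*N)) = (N + (5 + N)²)/(2*N))
d(n(2), -33) + T(c) = 2*(-33)*2 + (11/20 + (5 + 11/20)²)/(2*(11/20)) = -132 + (½)*(20/11)*(11/20 + (111/20)²) = -132 + (½)*(20/11)*(11/20 + 12321/400) = -132 + (½)*(20/11)*(12541/400) = -132 + 12541/440 = -45539/440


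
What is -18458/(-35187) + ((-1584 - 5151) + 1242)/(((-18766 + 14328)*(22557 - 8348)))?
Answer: 3672385831/6999609162 ≈ 0.52466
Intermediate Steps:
-18458/(-35187) + ((-1584 - 5151) + 1242)/(((-18766 + 14328)*(22557 - 8348))) = -18458*(-1/35187) + (-6735 + 1242)/((-4438*14209)) = 18458/35187 - 5493/(-63059542) = 18458/35187 - 5493*(-1/63059542) = 18458/35187 + 5493/63059542 = 3672385831/6999609162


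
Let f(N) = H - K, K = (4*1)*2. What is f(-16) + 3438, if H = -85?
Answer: 3345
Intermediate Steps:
K = 8 (K = 4*2 = 8)
f(N) = -93 (f(N) = -85 - 1*8 = -85 - 8 = -93)
f(-16) + 3438 = -93 + 3438 = 3345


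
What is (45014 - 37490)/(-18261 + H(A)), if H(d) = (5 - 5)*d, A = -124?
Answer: -836/2029 ≈ -0.41203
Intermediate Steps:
H(d) = 0 (H(d) = 0*d = 0)
(45014 - 37490)/(-18261 + H(A)) = (45014 - 37490)/(-18261 + 0) = 7524/(-18261) = 7524*(-1/18261) = -836/2029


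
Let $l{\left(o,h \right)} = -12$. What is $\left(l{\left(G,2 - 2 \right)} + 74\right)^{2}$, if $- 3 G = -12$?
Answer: $3844$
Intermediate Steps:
$G = 4$ ($G = \left(- \frac{1}{3}\right) \left(-12\right) = 4$)
$\left(l{\left(G,2 - 2 \right)} + 74\right)^{2} = \left(-12 + 74\right)^{2} = 62^{2} = 3844$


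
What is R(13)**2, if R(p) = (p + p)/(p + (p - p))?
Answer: 4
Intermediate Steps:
R(p) = 2 (R(p) = (2*p)/(p + 0) = (2*p)/p = 2)
R(13)**2 = 2**2 = 4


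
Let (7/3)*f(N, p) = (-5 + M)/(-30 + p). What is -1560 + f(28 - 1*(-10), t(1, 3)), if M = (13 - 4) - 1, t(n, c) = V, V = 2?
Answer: -305769/196 ≈ -1560.0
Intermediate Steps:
t(n, c) = 2
M = 8 (M = 9 - 1 = 8)
f(N, p) = 9/(7*(-30 + p)) (f(N, p) = 3*((-5 + 8)/(-30 + p))/7 = 3*(3/(-30 + p))/7 = 9/(7*(-30 + p)))
-1560 + f(28 - 1*(-10), t(1, 3)) = -1560 + 9/(7*(-30 + 2)) = -1560 + (9/7)/(-28) = -1560 + (9/7)*(-1/28) = -1560 - 9/196 = -305769/196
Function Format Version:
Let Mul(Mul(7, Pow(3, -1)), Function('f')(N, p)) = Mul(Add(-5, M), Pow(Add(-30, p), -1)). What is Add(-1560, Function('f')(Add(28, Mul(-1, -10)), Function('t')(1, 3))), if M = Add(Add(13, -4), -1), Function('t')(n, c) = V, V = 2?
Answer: Rational(-305769, 196) ≈ -1560.0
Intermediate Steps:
Function('t')(n, c) = 2
M = 8 (M = Add(9, -1) = 8)
Function('f')(N, p) = Mul(Rational(9, 7), Pow(Add(-30, p), -1)) (Function('f')(N, p) = Mul(Rational(3, 7), Mul(Add(-5, 8), Pow(Add(-30, p), -1))) = Mul(Rational(3, 7), Mul(3, Pow(Add(-30, p), -1))) = Mul(Rational(9, 7), Pow(Add(-30, p), -1)))
Add(-1560, Function('f')(Add(28, Mul(-1, -10)), Function('t')(1, 3))) = Add(-1560, Mul(Rational(9, 7), Pow(Add(-30, 2), -1))) = Add(-1560, Mul(Rational(9, 7), Pow(-28, -1))) = Add(-1560, Mul(Rational(9, 7), Rational(-1, 28))) = Add(-1560, Rational(-9, 196)) = Rational(-305769, 196)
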